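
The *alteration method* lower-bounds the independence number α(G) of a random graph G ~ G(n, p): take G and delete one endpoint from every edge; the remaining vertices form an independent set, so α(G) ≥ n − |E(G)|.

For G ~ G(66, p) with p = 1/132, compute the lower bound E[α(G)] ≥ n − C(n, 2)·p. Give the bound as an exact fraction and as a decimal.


E[|E(G)|] = C(66, 2)·p = 2145 · (1/132) = 65/4.
E[α(G)] ≥ n − E[|E(G)|] = 66 − 65/4 = 199/4.
Numerically: ≈ 49.750000.
(This is only a lower bound; the true E[α(G)] may be larger.)

E[α(G)] ≥ 199/4 ≈ 49.750000.


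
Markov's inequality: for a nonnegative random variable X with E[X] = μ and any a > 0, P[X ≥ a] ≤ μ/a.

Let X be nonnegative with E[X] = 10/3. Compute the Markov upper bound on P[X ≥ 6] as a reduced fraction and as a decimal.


μ = E[X] = 10/3, a = 6.
Markov: P[X ≥ 6] ≤ μ/a = (10/3)/6 = 5/9.
Numerically: ≈ 0.555556.
(Since a = 6 > μ = 3.333333, the bound 5/9 is < 1 and informative.)

P[X ≥ 6] ≤ 5/9 ≈ 0.555556.


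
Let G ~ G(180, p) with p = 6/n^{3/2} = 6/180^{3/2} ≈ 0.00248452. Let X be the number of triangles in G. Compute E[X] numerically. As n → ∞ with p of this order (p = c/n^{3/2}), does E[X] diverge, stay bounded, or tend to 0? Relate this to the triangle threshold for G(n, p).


Number of potential triangles: C(180, 3) = 955860.
Each occurs with probability p³ ≈ (0.00248452)³ ≈ 1.53365431e-08.
By linearity: E[X] = C(180, 3)·p³ ≈ 955860 · 1.53365431e-08 ≈ 0.014660.
Since α = 3/2 > 1, p = c/n^{3/2} = o(1/n) is below the triangle threshold p ~ 1/n. Asymptotically E[X] ~ (c³/6)·n^{3(1−α)} = (6³/6)·n^{-1.5} → 0, so by Markov's inequality G has no triangles w.h.p.

E[X] ≈ 0.014660; in regime p = Θ(1/n^{3/2}) E[X] tends to 0 (below the triangle threshold p ~ 1/n).


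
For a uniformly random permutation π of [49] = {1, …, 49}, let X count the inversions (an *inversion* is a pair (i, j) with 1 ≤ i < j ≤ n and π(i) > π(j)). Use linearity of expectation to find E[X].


Write X = Σ X_I over the C(49, 2) = 1176 pairs i < j, with X_I the indicator of one inversion.
There are 1176 indicators.
For each fixed pair i < j, the values π(i) and π(j) are two distinct elements of {1, …, 49} in uniformly random order; by symmetry P[π(i) > π(j)] = 1/2.
By linearity: E[X] = 1176 · (1/2) = C(49, 2) · (1/2) = 1176/2 = 588 ≈ 588.000.

E[X] = 588 = 588.000.


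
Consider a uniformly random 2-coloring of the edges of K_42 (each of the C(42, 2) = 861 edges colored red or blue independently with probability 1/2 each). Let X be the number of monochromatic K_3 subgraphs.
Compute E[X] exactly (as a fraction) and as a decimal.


Let X = Σ_S X_S over the C(42, 3) = 11480 subsets S of size 3, where X_S = 1 if the K_3 on S is monochromatic.
For a fixed S, the K_3 on S has C(3, 2) = 3 edges. P[all 3 edges red] = (1/2)^3, and likewise for blue, so P[monochromatic] = 2·(1/2)^3 = 2^{1 − 3} = 1/4.
By linearity: E[X] = C(42, 3) · 2^{1 − 3} = 11480 · 1/4 = 2870.
Numerically: E[X] ≈ 2870.000.

E[X] = C(42,3)·2^(1−C(3,2)) = 2870 ≈ 2870.000.


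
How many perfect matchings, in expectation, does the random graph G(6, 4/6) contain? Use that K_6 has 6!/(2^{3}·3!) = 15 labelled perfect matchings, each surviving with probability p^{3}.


K_6 has 6!/(2^{3}·3!) = 15 labelled perfect matchings.
For each such perfect matching H, let X_H = 1 if all 3 edges of H are present in G. Then P[X_H = 1] = p^{3} = (2/3)^{3} = 8/27.
By linearity of expectation: E[X] = Σ_H E[X_H] = 15 · p^{3} = 15 · 8/27 = 40/9.
Numerically: E[X] ≈ 4.444.

E[X] = 15 · (2/3)^{3} = 40/9 ≈ 4.444.


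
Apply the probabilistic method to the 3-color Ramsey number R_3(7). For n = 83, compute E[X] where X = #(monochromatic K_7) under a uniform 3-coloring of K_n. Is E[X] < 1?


E[X] = C(83, 7) · 3^{1 − 21} = 4151918628 · 3^{−20} = 4151918628/3486784401.
As a reduced fraction: E[X] = 153774764/129140163 ≈ 1.191.
Is E[X] < 1? NO.
Since E[X] ≥ 1, the first-moment bound is inconclusive at n = 83; it does NOT by itself certify R_3(7) > 83.

E[X] = 153774764/129140163 ≈ 1.191; E[X] ≥ 1; first-moment method inconclusive here.


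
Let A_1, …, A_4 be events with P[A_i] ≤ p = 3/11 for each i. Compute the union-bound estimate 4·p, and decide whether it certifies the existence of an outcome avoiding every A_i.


Union bound: P[∪_{i=1}^{4} A_i] ≤ Σ_i P[A_i] ≤ 4·p = 4·(3/11) = 12/11.
Numerically: 12/11 ≈ 1.090909.
Is 12/11 < 1? NO.
Since the bound 12/11 is ≥ 1, the union bound is uninformative here; it does NOT by itself certify existence.

4·p = 12/11 ≈ 1.090909; existence NOT certified by the union bound.


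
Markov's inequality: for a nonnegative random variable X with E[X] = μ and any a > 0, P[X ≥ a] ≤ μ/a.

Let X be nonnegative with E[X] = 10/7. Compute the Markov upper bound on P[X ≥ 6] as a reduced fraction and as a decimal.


μ = E[X] = 10/7, a = 6.
Markov: P[X ≥ 6] ≤ μ/a = (10/7)/6 = 5/21.
Numerically: ≈ 0.23810.
(Since a = 6 > μ = 1.42857, the bound 5/21 is < 1 and informative.)

P[X ≥ 6] ≤ 5/21 ≈ 0.23810.


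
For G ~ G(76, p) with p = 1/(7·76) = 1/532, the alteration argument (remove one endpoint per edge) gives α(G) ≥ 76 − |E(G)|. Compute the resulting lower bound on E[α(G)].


E[|E(G)|] = C(76, 2)·p = 2850 · (1/532) = 75/14.
E[α(G)] ≥ n − E[|E(G)|] = 76 − 75/14 = 989/14.
Numerically: ≈ 70.642857.
(This is only a lower bound; the true E[α(G)] may be larger.)

E[α(G)] ≥ 989/14 ≈ 70.642857.


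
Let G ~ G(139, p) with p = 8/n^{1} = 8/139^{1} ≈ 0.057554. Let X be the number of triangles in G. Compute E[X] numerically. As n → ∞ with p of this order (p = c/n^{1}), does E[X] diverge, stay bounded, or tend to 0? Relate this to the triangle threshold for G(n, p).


Number of potential triangles: C(139, 3) = 437989.
Each occurs with probability p³ ≈ (0.057554)³ ≈ 1.90645062e-04.
By linearity: E[X] = C(139, 3)·p³ ≈ 437989 · 1.90645062e-04 ≈ 83.500440.
Here α = 1, so p = 8/n is exactly at the triangle threshold p ~ 1/n. Asymptotically E[X] → c³/6 = 8³/6 = 256/3 ≈ 85.333333, a bounded constant. In this regime the triangle count is asymptotically Poisson(c³/6).

E[X] ≈ 83.500440; in regime p = Θ(1/n^{1}) E[X] stays bounded (at the triangle threshold p ~ 1/n).


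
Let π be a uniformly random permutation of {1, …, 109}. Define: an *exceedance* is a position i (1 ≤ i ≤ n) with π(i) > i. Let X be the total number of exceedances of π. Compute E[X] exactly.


Write X = Σ_{i=1}^{109} X_i, where X_i = 1_{π(i) > i}.
For each fixed i, π(i) is uniform over {1, …, 109} (marginal of a uniform permutation), so P[π(i) > i] = (n − i)/n. Summing: Σ_{i=1}^{109} (n − i)/n = (0 + 1 + … + 108)/109 = 109(109 − 1)/(2·109) = (109 − 1)/2.
Hence E[X] = Σ_{i=1}^{109} (109 − i)/109 = 54 ≈ 54.000000.

E[X] = 54 = 54.000000.


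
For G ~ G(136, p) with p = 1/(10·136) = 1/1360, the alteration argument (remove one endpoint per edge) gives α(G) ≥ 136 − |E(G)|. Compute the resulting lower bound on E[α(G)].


E[|E(G)|] = C(136, 2)·p = 9180 · (1/1360) = 27/4.
E[α(G)] ≥ n − E[|E(G)|] = 136 − 27/4 = 517/4.
Numerically: ≈ 129.25000.
(This is only a lower bound; the true E[α(G)] may be larger.)

E[α(G)] ≥ 517/4 ≈ 129.25000.


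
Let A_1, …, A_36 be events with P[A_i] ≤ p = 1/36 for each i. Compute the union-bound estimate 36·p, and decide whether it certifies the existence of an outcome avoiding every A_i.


Union bound: P[∪_{i=1}^{36} A_i] ≤ Σ_i P[A_i] ≤ 36·p = 36·(1/36) = 1.
Numerically: 1 ≈ 1.00000.
Is 1 < 1? NO.
Since the bound 1 is ≥ 1, the union bound is uninformative here; it does NOT by itself certify existence.

36·p = 1 ≈ 1.00000; existence NOT certified by the union bound.


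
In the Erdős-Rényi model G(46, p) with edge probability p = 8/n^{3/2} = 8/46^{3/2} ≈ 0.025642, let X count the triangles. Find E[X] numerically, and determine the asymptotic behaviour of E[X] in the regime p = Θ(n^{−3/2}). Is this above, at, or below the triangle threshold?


Number of potential triangles: C(46, 3) = 15180.
Each occurs with probability p³ ≈ (0.025642)³ ≈ 1.6860083e-05.
By linearity: E[X] = C(46, 3)·p³ ≈ 15180 · 1.6860083e-05 ≈ 0.25594.
Since α = 3/2 > 1, p = c/n^{3/2} = o(1/n) is below the triangle threshold p ~ 1/n. Asymptotically E[X] ~ (c³/6)·n^{3(1−α)} = (8³/6)·n^{-1.5} → 0, so by Markov's inequality G has no triangles w.h.p.

E[X] ≈ 0.25594; in regime p = Θ(1/n^{3/2}) E[X] tends to 0 (below the triangle threshold p ~ 1/n).


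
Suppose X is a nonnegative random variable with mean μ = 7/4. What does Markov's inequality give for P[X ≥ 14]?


μ = E[X] = 7/4, a = 14.
Markov: P[X ≥ 14] ≤ μ/a = (7/4)/14 = 1/8.
Numerically: ≈ 0.12500.
(Since a = 14 > μ = 1.75000, the bound 1/8 is < 1 and informative.)

P[X ≥ 14] ≤ 1/8 ≈ 0.12500.


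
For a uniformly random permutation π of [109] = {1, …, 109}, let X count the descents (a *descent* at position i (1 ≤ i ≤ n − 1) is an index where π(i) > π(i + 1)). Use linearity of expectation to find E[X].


Write X = Σ X_I over i = 1, …, 108, with X_I the indicator of one descent.
There are 108 indicators.
For each fixed i, the pair (π(i), π(i+1)) is a uniformly random ordered pair of distinct values from {1, …, 109}; by symmetry P[π(i) > π(i+1)] = 1/2.
By linearity: E[X] = 108 · (1/2) = (109 − 1) · (1/2) = 54 ≈ 54.00000.

E[X] = 54 = 54.00000.


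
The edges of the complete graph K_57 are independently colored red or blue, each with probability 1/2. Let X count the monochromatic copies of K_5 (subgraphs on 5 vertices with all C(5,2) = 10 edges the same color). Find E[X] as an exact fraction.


Let X = Σ_S X_S over the C(57, 5) = 4187106 subsets S of size 5, where X_S = 1 if the K_5 on S is monochromatic.
For a fixed S, the K_5 on S has C(5, 2) = 10 edges. P[all 10 edges red] = (1/2)^10, and likewise for blue, so P[monochromatic] = 2·(1/2)^10 = 2^{1 − 10} = 1/512.
By linearity of expectation: E[X] = C(57, 5) · 2^{1 − 10} = 4187106 · 1/512 = 2093553/256.
Numerically: E[X] ≈ 8177.941.

E[X] = C(57,5)·2^(1−C(5,2)) = 2093553/256 ≈ 8177.941.


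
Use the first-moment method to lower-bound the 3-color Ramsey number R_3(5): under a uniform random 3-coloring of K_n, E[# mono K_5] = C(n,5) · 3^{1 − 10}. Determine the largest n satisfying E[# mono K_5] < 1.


We need C(n, 5) · 3^{1 − 10} < 1, i.e. C(n, 5) < 3^{10 − 1} = 19683.
Check values of n near the boundary:
  n = 15: C(15, 5) = 3003; 3003 < 19683? YES
  n = 16: C(16, 5) = 4368; 4368 < 19683? YES
  n = 17: C(17, 5) = 6188; 6188 < 19683? YES
  n = 18: C(18, 5) = 8568; 8568 < 19683? YES
  n = 19: C(19, 5) = 11628; 11628 < 19683? YES
  n = 20: C(20, 5) = 15504; 15504 < 19683? YES
  n = 21: C(21, 5) = 20349; 20349 < 19683? NO
The largest n with C(n, 5) < 19683 is n = 20 (where E[X] = 5168/6561 ≈ 0.788). Hence R_3(5) > 20, i.e. R_3(5) ≥ 21.

Largest n = 20; hence R_3(5) > 20.


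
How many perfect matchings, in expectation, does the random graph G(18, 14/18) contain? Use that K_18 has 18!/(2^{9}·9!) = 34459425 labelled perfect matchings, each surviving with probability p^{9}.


K_18 has 18!/(2^{9}·9!) = 34459425 labelled perfect matchings.
For each such perfect matching H, let X_H = 1 if all 9 edges of H are present in G. Then P[X_H = 1] = p^{9} = (7/9)^{9} = 40353607/387420489.
Summing the indicators: E[X] = Σ_H E[X_H] = 34459425 · p^{9} = 34459425 · 40353607/387420489 = 17167433257975/4782969.
Numerically: E[X] ≈ 3.58928e+06.

E[X] = 34459425 · (7/9)^{9} = 17167433257975/4782969 ≈ 3.58928e+06.


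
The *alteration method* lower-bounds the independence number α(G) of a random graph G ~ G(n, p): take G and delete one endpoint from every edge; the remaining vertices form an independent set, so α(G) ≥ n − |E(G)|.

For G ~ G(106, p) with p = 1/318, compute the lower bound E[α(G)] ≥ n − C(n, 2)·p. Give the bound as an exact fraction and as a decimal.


E[|E(G)|] = C(106, 2)·p = 5565 · (1/318) = 35/2.
E[α(G)] ≥ n − E[|E(G)|] = 106 − 35/2 = 177/2.
Numerically: ≈ 88.500000.
(This is only a lower bound; the true E[α(G)] may be larger.)

E[α(G)] ≥ 177/2 ≈ 88.500000.


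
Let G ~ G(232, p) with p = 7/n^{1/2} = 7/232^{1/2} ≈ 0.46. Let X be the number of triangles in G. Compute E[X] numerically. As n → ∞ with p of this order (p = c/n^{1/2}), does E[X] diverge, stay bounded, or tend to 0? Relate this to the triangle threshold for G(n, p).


Number of potential triangles: C(232, 3) = 2054360.
Each occurs with probability p³ ≈ (0.46)³ ≈ 9.70649e-02.
By linearity: E[X] = C(232, 3)·p³ ≈ 2054360 · 9.70649e-02 ≈ 199406.216.
Since α = 1/2 < 1, p = c/n^{1/2} ≫ 1/n is above the triangle threshold p ~ 1/n. Asymptotically E[X] ~ (c³/6)·n^{3(1−α)} = (7³/6)·n^{1.5} → ∞; triangles are abundant w.h.p.

E[X] ≈ 199406.216; in regime p = Θ(1/n^{1/2}) E[X] diverges (above the triangle threshold p ~ 1/n).


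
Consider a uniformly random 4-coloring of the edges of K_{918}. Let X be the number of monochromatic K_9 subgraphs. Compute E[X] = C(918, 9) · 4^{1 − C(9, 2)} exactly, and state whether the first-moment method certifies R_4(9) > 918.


E[X] = C(918, 9) · 4^{1 − 36} = 1226696518272037432620 · 4^{−35} = 1226696518272037432620/1180591620717411303424.
As a reduced fraction: E[X] = 306674129568009358155/295147905179352825856 ≈ 1.039.
Is E[X] < 1? NO.
Since E[X] ≥ 1, the first-moment bound is inconclusive at n = 918; it does NOT by itself certify R_4(9) > 918.

E[X] = 306674129568009358155/295147905179352825856 ≈ 1.039; E[X] ≥ 1; first-moment method inconclusive here.


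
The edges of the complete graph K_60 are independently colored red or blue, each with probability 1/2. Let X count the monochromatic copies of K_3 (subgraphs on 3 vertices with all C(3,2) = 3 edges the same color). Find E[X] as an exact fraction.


Let X = Σ_S X_S over the C(60, 3) = 34220 subsets S of size 3, where X_S = 1 if the K_3 on S is monochromatic.
For a fixed S, the K_3 on S has C(3, 2) = 3 edges. P[all 3 edges red] = (1/2)^3, and likewise for blue, so P[monochromatic] = 2·(1/2)^3 = 2^{1 − 3} = 1/4.
By linearity: E[X] = C(60, 3) · 2^{1 − 3} = 34220 · 1/4 = 8555.
Numerically: E[X] ≈ 8555.0000.

E[X] = C(60,3)·2^(1−C(3,2)) = 8555 ≈ 8555.0000.


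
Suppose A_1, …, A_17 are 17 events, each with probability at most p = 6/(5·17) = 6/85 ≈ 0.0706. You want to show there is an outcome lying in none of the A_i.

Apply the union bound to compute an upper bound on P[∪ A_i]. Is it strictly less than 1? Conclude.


Union bound: P[∪_{i=1}^{17} A_i] ≤ Σ_i P[A_i] ≤ 17·p = 17·(6/85) = 6/5.
Numerically: 6/5 ≈ 1.2000.
Is 6/5 < 1? NO.
Since the bound 6/5 is ≥ 1, the union bound is uninformative here; it does NOT by itself certify existence.

17·p = 6/5 ≈ 1.2000; existence NOT certified by the union bound.


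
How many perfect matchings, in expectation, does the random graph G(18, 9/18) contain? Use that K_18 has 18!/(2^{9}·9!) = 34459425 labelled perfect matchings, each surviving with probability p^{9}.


K_18 has 18!/(2^{9}·9!) = 34459425 labelled perfect matchings.
For each such perfect matching H, let X_H = 1 if all 9 edges of H are present in G. Then P[X_H = 1] = p^{9} = (1/2)^{9} = 1/512.
By linearity: E[X] = Σ_H E[X_H] = 34459425 · p^{9} = 34459425 · 1/512 = 34459425/512.
Numerically: E[X] ≈ 67304.

E[X] = 34459425 · (1/2)^{9} = 34459425/512 ≈ 67304.


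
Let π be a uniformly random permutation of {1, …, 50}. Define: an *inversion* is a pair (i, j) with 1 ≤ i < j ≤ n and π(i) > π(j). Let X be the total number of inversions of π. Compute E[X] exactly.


Write X = Σ X_I over the C(50, 2) = 1225 pairs i < j, with X_I the indicator of one inversion.
There are 1225 indicators.
For each fixed pair i < j, the values π(i) and π(j) are two distinct elements of {1, …, 50} in uniformly random order; by symmetry P[π(i) > π(j)] = 1/2.
By linearity: E[X] = 1225 · (1/2) = C(50, 2) · (1/2) = 1225/2 = 1225/2 ≈ 612.500.

E[X] = 1225/2 = 612.500.


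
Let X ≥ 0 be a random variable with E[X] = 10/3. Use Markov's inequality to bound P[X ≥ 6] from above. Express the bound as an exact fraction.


μ = E[X] = 10/3, a = 6.
Markov: P[X ≥ 6] ≤ μ/a = (10/3)/6 = 5/9.
Numerically: ≈ 0.55556.
(Since a = 6 > μ = 3.33333, the bound 5/9 is < 1 and informative.)

P[X ≥ 6] ≤ 5/9 ≈ 0.55556.


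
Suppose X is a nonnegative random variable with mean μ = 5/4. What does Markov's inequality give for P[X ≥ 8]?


μ = E[X] = 5/4, a = 8.
Markov: P[X ≥ 8] ≤ μ/a = (5/4)/8 = 5/32.
Numerically: ≈ 0.15625.
(Since a = 8 > μ = 1.25000, the bound 5/32 is < 1 and informative.)

P[X ≥ 8] ≤ 5/32 ≈ 0.15625.


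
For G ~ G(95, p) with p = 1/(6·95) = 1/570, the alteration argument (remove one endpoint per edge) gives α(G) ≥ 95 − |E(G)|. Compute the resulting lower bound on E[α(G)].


E[|E(G)|] = C(95, 2)·p = 4465 · (1/570) = 47/6.
E[α(G)] ≥ n − E[|E(G)|] = 95 − 47/6 = 523/6.
Numerically: ≈ 87.16667.
(This is only a lower bound; the true E[α(G)] may be larger.)

E[α(G)] ≥ 523/6 ≈ 87.16667.


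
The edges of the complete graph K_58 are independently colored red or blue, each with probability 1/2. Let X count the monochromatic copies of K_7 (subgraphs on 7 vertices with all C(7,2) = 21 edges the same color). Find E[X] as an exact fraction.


Let X = Σ_S X_S over the C(58, 7) = 300674088 subsets S of size 7, where X_S = 1 if the K_7 on S is monochromatic.
For a fixed S, the K_7 on S has C(7, 2) = 21 edges. P[all 21 edges red] = (1/2)^21, and likewise for blue, so P[monochromatic] = 2·(1/2)^21 = 2^{1 − 21} = 1/1048576.
By linearity: E[X] = C(58, 7) · 2^{1 − 21} = 300674088 · 1/1048576 = 37584261/131072.
Numerically: E[X] ≈ 286.74516.

E[X] = C(58,7)·2^(1−C(7,2)) = 37584261/131072 ≈ 286.74516.


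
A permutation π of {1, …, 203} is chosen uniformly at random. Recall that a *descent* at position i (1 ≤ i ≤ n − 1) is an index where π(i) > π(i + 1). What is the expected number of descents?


Write X = Σ X_I over i = 1, …, 202, with X_I the indicator of one descent.
There are 202 indicators.
For each fixed i, the pair (π(i), π(i+1)) is a uniformly random ordered pair of distinct values from {1, …, 203}; by symmetry P[π(i) > π(i+1)] = 1/2.
By linearity: E[X] = 202 · (1/2) = (203 − 1) · (1/2) = 101 ≈ 101.00000.

E[X] = 101 = 101.00000.


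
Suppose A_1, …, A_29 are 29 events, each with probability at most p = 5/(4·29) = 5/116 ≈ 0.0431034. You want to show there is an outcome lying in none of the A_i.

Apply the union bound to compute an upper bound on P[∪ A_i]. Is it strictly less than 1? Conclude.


Union bound: P[∪_{i=1}^{29} A_i] ≤ Σ_i P[A_i] ≤ 29·p = 29·(5/116) = 5/4.
Numerically: 5/4 ≈ 1.2500000.
Is 5/4 < 1? NO.
Since the bound 5/4 is ≥ 1, the union bound is uninformative here; it does NOT by itself certify existence.

29·p = 5/4 ≈ 1.2500000; existence NOT certified by the union bound.


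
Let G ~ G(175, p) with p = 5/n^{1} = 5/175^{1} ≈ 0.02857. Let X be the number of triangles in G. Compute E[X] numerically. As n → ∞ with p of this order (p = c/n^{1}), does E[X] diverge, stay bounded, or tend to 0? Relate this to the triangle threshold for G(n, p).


Number of potential triangles: C(175, 3) = 877975.
Each occurs with probability p³ ≈ (0.02857)³ ≈ 2.332362e-05.
By linearity: E[X] = C(175, 3)·p³ ≈ 877975 · 2.332362e-05 ≈ 20.4776.
Here α = 1, so p = 5/n is exactly at the triangle threshold p ~ 1/n. Asymptotically E[X] → c³/6 = 5³/6 = 125/6 ≈ 20.8333, a bounded constant. In this regime the triangle count is asymptotically Poisson(c³/6).

E[X] ≈ 20.4776; in regime p = Θ(1/n^{1}) E[X] stays bounded (at the triangle threshold p ~ 1/n).


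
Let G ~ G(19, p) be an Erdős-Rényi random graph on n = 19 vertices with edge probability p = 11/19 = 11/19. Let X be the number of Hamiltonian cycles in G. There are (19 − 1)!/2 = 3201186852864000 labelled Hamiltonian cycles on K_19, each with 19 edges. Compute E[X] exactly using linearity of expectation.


K_19 has (19 − 1)!/2 = 3201186852864000 labelled Hamiltonian cycles.
For each such Hamiltonian cycle H, let X_H = 1 if all 19 edges of H are present in G. Then P[X_H = 1] = p^{19} = (11/19)^{19} = 61159090448414546291/1978419655660313589123979.
By linearity: E[X] = Σ_H E[X_H] = 3201186852864000 · p^{19} = 3201186852864000 · 61159090448414546291/1978419655660313589123979 = 195781676276584883979724733927424000/1978419655660313589123979.
Numerically: E[X] ≈ 9.8959e+10.

E[X] = 3201186852864000 · (11/19)^{19} = 195781676276584883979724733927424000/1978419655660313589123979 ≈ 9.8959e+10.


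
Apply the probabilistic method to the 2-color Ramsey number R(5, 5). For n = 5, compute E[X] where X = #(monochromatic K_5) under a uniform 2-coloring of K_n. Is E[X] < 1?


E[X] = C(5, 5) · 2^{1 − 10} = 1 · 2^{−9} = 1/512.
As a reduced fraction: E[X] = 1/512 ≈ 0.002.
Is E[X] < 1? YES.
Since E[X] < 1, there exists a 2-coloring of K_{5} with no monochromatic K_5; hence R(5, 5) > 5.

E[X] = 1/512 ≈ 0.002; E[X] < 1, so R(5, 5) > 5.


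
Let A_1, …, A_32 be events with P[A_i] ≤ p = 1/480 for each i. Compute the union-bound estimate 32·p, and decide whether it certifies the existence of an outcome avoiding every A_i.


Union bound: P[∪_{i=1}^{32} A_i] ≤ Σ_i P[A_i] ≤ 32·p = 32·(1/480) = 1/15.
Numerically: 1/15 ≈ 0.066667.
Is 1/15 < 1? YES.
Since P[∪ A_i] ≤ 1/15 < 1, the complement has P[∩ A_i^c] ≥ 1 − 1/15 = 14/15 > 0, so some outcome avoids every A_i.

32·p = 1/15 ≈ 0.066667; existence CERTIFIED by the union bound.


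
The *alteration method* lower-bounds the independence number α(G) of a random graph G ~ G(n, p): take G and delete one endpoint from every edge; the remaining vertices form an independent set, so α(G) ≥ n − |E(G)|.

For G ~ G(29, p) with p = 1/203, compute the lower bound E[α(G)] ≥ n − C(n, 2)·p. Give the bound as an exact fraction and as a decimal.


E[|E(G)|] = C(29, 2)·p = 406 · (1/203) = 2.
E[α(G)] ≥ n − E[|E(G)|] = 29 − 2 = 27.
Numerically: ≈ 27.000000.
(This is only a lower bound; the true E[α(G)] may be larger.)

E[α(G)] ≥ 27 ≈ 27.000000.


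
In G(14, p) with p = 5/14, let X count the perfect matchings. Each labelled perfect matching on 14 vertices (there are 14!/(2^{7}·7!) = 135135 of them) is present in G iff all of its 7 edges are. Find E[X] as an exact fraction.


K_14 has 14!/(2^{7}·7!) = 135135 labelled perfect matchings.
For each such perfect matching H, let X_H = 1 if all 7 edges of H are present in G. Then P[X_H = 1] = p^{7} = (5/14)^{7} = 78125/105413504.
By linearity of expectation: E[X] = Σ_H E[X_H] = 135135 · p^{7} = 135135 · 78125/105413504 = 1508203125/15059072.
Numerically: E[X] ≈ 100.15.

E[X] = 135135 · (5/14)^{7} = 1508203125/15059072 ≈ 100.15.


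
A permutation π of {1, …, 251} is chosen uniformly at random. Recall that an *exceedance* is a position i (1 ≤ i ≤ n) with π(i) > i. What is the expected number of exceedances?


Write X = Σ_{i=1}^{251} X_i, where X_i = 1_{π(i) > i}.
For each fixed i, π(i) is uniform over {1, …, 251} (marginal of a uniform permutation), so P[π(i) > i] = (n − i)/n. Summing: Σ_{i=1}^{251} (n − i)/n = (0 + 1 + … + 250)/251 = 251(251 − 1)/(2·251) = (251 − 1)/2.
Hence E[X] = Σ_{i=1}^{251} (251 − i)/251 = 125 ≈ 125.0000.

E[X] = 125 = 125.0000.


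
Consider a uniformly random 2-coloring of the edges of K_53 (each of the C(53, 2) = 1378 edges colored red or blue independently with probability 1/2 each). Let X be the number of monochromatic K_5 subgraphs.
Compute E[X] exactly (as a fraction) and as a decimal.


Let X = Σ_S X_S over the C(53, 5) = 2869685 subsets S of size 5, where X_S = 1 if the K_5 on S is monochromatic.
For a fixed S, the K_5 on S has C(5, 2) = 10 edges. P[all 10 edges red] = (1/2)^10, and likewise for blue, so P[monochromatic] = 2·(1/2)^10 = 2^{1 − 10} = 1/512.
By linearity: E[X] = C(53, 5) · 2^{1 − 10} = 2869685 · 1/512 = 2869685/512.
Numerically: E[X] ≈ 5604.854.

E[X] = C(53,5)·2^(1−C(5,2)) = 2869685/512 ≈ 5604.854.


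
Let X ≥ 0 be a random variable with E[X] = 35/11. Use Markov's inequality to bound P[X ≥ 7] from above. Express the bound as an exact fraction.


μ = E[X] = 35/11, a = 7.
Markov: P[X ≥ 7] ≤ μ/a = (35/11)/7 = 5/11.
Numerically: ≈ 0.45455.
(Since a = 7 > μ = 3.18182, the bound 5/11 is < 1 and informative.)

P[X ≥ 7] ≤ 5/11 ≈ 0.45455.


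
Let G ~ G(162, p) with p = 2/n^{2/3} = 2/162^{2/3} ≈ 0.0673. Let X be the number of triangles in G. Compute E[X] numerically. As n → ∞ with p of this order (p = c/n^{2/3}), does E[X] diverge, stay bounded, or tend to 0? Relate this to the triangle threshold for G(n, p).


Number of potential triangles: C(162, 3) = 695520.
Each occurs with probability p³ ≈ (0.0673)³ ≈ 3.048316e-04.
By linearity: E[X] = C(162, 3)·p³ ≈ 695520 · 3.048316e-04 ≈ 212.0165.
Since α = 2/3 < 1, p = c/n^{2/3} ≫ 1/n is above the triangle threshold p ~ 1/n. Asymptotically E[X] ~ (c³/6)·n^{3(1−α)} = (2³/6)·n^{1} → ∞; triangles are abundant w.h.p.

E[X] ≈ 212.0165; in regime p = Θ(1/n^{2/3}) E[X] diverges (above the triangle threshold p ~ 1/n).


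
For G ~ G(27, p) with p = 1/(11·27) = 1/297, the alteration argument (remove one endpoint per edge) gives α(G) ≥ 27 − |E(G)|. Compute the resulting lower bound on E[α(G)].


E[|E(G)|] = C(27, 2)·p = 351 · (1/297) = 13/11.
E[α(G)] ≥ n − E[|E(G)|] = 27 − 13/11 = 284/11.
Numerically: ≈ 25.8182.
(This is only a lower bound; the true E[α(G)] may be larger.)

E[α(G)] ≥ 284/11 ≈ 25.8182.


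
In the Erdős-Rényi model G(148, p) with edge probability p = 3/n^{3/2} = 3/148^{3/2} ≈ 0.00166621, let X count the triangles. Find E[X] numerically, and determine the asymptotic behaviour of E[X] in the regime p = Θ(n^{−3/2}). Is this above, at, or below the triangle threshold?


Number of potential triangles: C(148, 3) = 529396.
Each occurs with probability p³ ≈ (0.00166621)³ ≈ 4.62579141e-09.
By linearity: E[X] = C(148, 3)·p³ ≈ 529396 · 4.62579141e-09 ≈ 0.002449.
Since α = 3/2 > 1, p = c/n^{3/2} = o(1/n) is below the triangle threshold p ~ 1/n. Asymptotically E[X] ~ (c³/6)·n^{3(1−α)} = (3³/6)·n^{-1.5} → 0, so by Markov's inequality G has no triangles w.h.p.

E[X] ≈ 0.002449; in regime p = Θ(1/n^{3/2}) E[X] tends to 0 (below the triangle threshold p ~ 1/n).


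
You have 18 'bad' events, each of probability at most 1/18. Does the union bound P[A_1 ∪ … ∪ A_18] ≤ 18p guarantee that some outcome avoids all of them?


Union bound: P[∪_{i=1}^{18} A_i] ≤ Σ_i P[A_i] ≤ 18·p = 18·(1/18) = 1.
Numerically: 1 ≈ 1.0000000.
Is 1 < 1? NO.
Since the bound 1 is ≥ 1, the union bound is uninformative here; it does NOT by itself certify existence.

18·p = 1 ≈ 1.0000000; existence NOT certified by the union bound.


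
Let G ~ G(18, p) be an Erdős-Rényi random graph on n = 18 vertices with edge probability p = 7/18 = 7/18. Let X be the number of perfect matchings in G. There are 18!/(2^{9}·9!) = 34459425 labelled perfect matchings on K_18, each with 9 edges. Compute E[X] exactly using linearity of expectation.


K_18 has 18!/(2^{9}·9!) = 34459425 labelled perfect matchings.
For each such perfect matching H, let X_H = 1 if all 9 edges of H are present in G. Then P[X_H = 1] = p^{9} = (7/18)^{9} = 40353607/198359290368.
By linearity: E[X] = Σ_H E[X_H] = 34459425 · p^{9} = 34459425 · 40353607/198359290368 = 17167433257975/2448880128.
Numerically: E[X] ≈ 7010.

E[X] = 34459425 · (7/18)^{9} = 17167433257975/2448880128 ≈ 7010.


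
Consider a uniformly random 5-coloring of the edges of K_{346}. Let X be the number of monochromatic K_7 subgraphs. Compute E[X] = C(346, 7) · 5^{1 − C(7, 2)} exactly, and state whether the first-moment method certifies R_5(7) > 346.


E[X] = C(346, 7) · 5^{1 − 21} = 110809404801480 · 5^{−20} = 110809404801480/95367431640625.
As a reduced fraction: E[X] = 22161880960296/19073486328125 ≈ 1.162.
Is E[X] < 1? NO.
Since E[X] ≥ 1, the first-moment bound is inconclusive at n = 346; it does NOT by itself certify R_5(7) > 346.

E[X] = 22161880960296/19073486328125 ≈ 1.162; E[X] ≥ 1; first-moment method inconclusive here.


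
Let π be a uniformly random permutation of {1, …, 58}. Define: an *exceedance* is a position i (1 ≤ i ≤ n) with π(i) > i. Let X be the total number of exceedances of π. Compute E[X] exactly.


Write X = Σ_{i=1}^{58} X_i, where X_i = 1_{π(i) > i}.
For each fixed i, π(i) is uniform over {1, …, 58} (marginal of a uniform permutation), so P[π(i) > i] = (n − i)/n. Summing: Σ_{i=1}^{58} (n − i)/n = (0 + 1 + … + 57)/58 = 58(58 − 1)/(2·58) = (58 − 1)/2.
Hence E[X] = Σ_{i=1}^{58} (58 − i)/58 = 57/2 ≈ 28.500000.

E[X] = 57/2 = 28.500000.


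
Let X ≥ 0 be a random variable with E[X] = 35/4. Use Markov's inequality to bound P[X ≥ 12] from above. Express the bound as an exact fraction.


μ = E[X] = 35/4, a = 12.
Markov: P[X ≥ 12] ≤ μ/a = (35/4)/12 = 35/48.
Numerically: ≈ 0.729167.
(Since a = 12 > μ = 8.750000, the bound 35/48 is < 1 and informative.)

P[X ≥ 12] ≤ 35/48 ≈ 0.729167.


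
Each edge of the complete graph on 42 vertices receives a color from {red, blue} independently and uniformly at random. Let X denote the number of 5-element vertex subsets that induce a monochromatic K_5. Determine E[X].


Let X = Σ_S X_S over the C(42, 5) = 850668 subsets S of size 5, where X_S = 1 if the K_5 on S is monochromatic.
For a fixed S, the K_5 on S has C(5, 2) = 10 edges. P[all 10 edges red] = (1/2)^10, and likewise for blue, so P[monochromatic] = 2·(1/2)^10 = 2^{1 − 10} = 1/512.
By linearity of expectation: E[X] = C(42, 5) · 2^{1 − 10} = 850668 · 1/512 = 212667/128.
Numerically: E[X] ≈ 1661.460938.

E[X] = C(42,5)·2^(1−C(5,2)) = 212667/128 ≈ 1661.460938.


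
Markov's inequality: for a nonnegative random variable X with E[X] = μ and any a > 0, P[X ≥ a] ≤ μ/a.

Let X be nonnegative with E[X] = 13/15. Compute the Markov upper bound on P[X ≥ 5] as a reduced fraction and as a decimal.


μ = E[X] = 13/15, a = 5.
Markov: P[X ≥ 5] ≤ μ/a = (13/15)/5 = 13/75.
Numerically: ≈ 0.17333.
(Since a = 5 > μ = 0.86667, the bound 13/75 is < 1 and informative.)

P[X ≥ 5] ≤ 13/75 ≈ 0.17333.


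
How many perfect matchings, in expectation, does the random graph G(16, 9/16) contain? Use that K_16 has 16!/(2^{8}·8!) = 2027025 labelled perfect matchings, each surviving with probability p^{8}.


K_16 has 16!/(2^{8}·8!) = 2027025 labelled perfect matchings.
For each such perfect matching H, let X_H = 1 if all 8 edges of H are present in G. Then P[X_H = 1] = p^{8} = (9/16)^{8} = 43046721/4294967296.
By linearity: E[X] = Σ_H E[X_H] = 2027025 · p^{8} = 2027025 · 43046721/4294967296 = 87256779635025/4294967296.
Numerically: E[X] ≈ 2.032e+04.

E[X] = 2027025 · (9/16)^{8} = 87256779635025/4294967296 ≈ 2.032e+04.


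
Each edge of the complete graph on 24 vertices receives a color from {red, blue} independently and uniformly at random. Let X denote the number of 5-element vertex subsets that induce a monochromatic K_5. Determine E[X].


Let X = Σ_S X_S over the C(24, 5) = 42504 subsets S of size 5, where X_S = 1 if the K_5 on S is monochromatic.
For a fixed S, the K_5 on S has C(5, 2) = 10 edges. P[all 10 edges red] = (1/2)^10, and likewise for blue, so P[monochromatic] = 2·(1/2)^10 = 2^{1 − 10} = 1/512.
By linearity: E[X] = C(24, 5) · 2^{1 − 10} = 42504 · 1/512 = 5313/64.
Numerically: E[X] ≈ 83.0156.

E[X] = C(24,5)·2^(1−C(5,2)) = 5313/64 ≈ 83.0156.


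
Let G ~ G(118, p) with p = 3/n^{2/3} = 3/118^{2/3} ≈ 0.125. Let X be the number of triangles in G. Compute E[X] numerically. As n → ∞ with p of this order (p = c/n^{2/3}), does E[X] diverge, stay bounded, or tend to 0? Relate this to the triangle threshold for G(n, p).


Number of potential triangles: C(118, 3) = 266916.
Each occurs with probability p³ ≈ (0.125)³ ≈ 1.93910e-03.
By linearity: E[X] = C(118, 3)·p³ ≈ 266916 · 1.93910e-03 ≈ 517.576.
Since α = 2/3 < 1, p = c/n^{2/3} ≫ 1/n is above the triangle threshold p ~ 1/n. Asymptotically E[X] ~ (c³/6)·n^{3(1−α)} = (3³/6)·n^{1} → ∞; triangles are abundant w.h.p.

E[X] ≈ 517.576; in regime p = Θ(1/n^{2/3}) E[X] diverges (above the triangle threshold p ~ 1/n).


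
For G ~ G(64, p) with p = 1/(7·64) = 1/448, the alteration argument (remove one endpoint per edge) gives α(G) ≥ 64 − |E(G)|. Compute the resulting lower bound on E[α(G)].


E[|E(G)|] = C(64, 2)·p = 2016 · (1/448) = 9/2.
E[α(G)] ≥ n − E[|E(G)|] = 64 − 9/2 = 119/2.
Numerically: ≈ 59.500000.
(This is only a lower bound; the true E[α(G)] may be larger.)

E[α(G)] ≥ 119/2 ≈ 59.500000.


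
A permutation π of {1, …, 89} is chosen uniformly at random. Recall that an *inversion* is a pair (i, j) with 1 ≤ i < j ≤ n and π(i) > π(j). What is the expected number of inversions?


Write X = Σ X_I over the C(89, 2) = 3916 pairs i < j, with X_I the indicator of one inversion.
There are 3916 indicators.
For each fixed pair i < j, the values π(i) and π(j) are two distinct elements of {1, …, 89} in uniformly random order; by symmetry P[π(i) > π(j)] = 1/2.
By linearity: E[X] = 3916 · (1/2) = C(89, 2) · (1/2) = 3916/2 = 1958 ≈ 1958.00000.

E[X] = 1958 = 1958.00000.


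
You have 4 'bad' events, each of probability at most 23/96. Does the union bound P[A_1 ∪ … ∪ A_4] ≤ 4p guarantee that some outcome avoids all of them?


Union bound: P[∪_{i=1}^{4} A_i] ≤ Σ_i P[A_i] ≤ 4·p = 4·(23/96) = 23/24.
Numerically: 23/24 ≈ 0.958333.
Is 23/24 < 1? YES.
Since P[∪ A_i] ≤ 23/24 < 1, the complement has P[∩ A_i^c] ≥ 1 − 23/24 = 1/24 > 0, so some outcome avoids every A_i.

4·p = 23/24 ≈ 0.958333; existence CERTIFIED by the union bound.


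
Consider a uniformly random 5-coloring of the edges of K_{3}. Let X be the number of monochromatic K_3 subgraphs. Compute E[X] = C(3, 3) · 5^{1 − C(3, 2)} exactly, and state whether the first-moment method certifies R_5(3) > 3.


E[X] = C(3, 3) · 5^{1 − 3} = 1 · 5^{−2} = 1/25.
As a reduced fraction: E[X] = 1/25 ≈ 0.04000.
Is E[X] < 1? YES.
Since E[X] < 1, there exists a 5-coloring of K_{3} with no monochromatic K_3; hence R_5(3) > 3.

E[X] = 1/25 ≈ 0.04000; E[X] < 1, so R_5(3) > 3.


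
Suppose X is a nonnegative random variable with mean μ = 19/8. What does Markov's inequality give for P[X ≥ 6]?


μ = E[X] = 19/8, a = 6.
Markov: P[X ≥ 6] ≤ μ/a = (19/8)/6 = 19/48.
Numerically: ≈ 0.39583.
(Since a = 6 > μ = 2.37500, the bound 19/48 is < 1 and informative.)

P[X ≥ 6] ≤ 19/48 ≈ 0.39583.


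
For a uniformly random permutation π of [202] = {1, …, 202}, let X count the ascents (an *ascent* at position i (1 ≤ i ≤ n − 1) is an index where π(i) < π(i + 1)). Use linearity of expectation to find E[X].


Write X = Σ X_I over i = 1, …, 201, with X_I the indicator of one ascent.
There are 201 indicators.
For each fixed i, the pair (π(i), π(i+1)) is a uniformly random ordered pair of distinct values from {1, …, 202}; by symmetry P[π(i) < π(i+1)] = 1/2.
By linearity: E[X] = 201 · (1/2) = (202 − 1) · (1/2) = 201/2 ≈ 100.50000.

E[X] = 201/2 = 100.50000.


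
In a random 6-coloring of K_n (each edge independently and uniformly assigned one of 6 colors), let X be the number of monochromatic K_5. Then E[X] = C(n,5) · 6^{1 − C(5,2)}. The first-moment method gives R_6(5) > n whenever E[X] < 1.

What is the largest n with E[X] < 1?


We need C(n, 5) · 6^{1 − 10} < 1, i.e. C(n, 5) < 6^{10 − 1} = 10077696.
Check values of n near the boundary:
  n = 63: C(63, 5) = 7028847; 7028847 < 10077696? YES
  n = 64: C(64, 5) = 7624512; 7624512 < 10077696? YES
  n = 65: C(65, 5) = 8259888; 8259888 < 10077696? YES
  n = 66: C(66, 5) = 8936928; 8936928 < 10077696? YES
  n = 67: C(67, 5) = 9657648; 9657648 < 10077696? YES
  n = 68: C(68, 5) = 10424128; 10424128 < 10077696? NO
  n = 69: C(69, 5) = 11238513; 11238513 < 10077696? NO
  n = 70: C(70, 5) = 12103014; 12103014 < 10077696? NO
The largest n with C(n, 5) < 10077696 is n = 67 (where E[X] = 67067/69984 ≈ 0.958). Hence R_6(5) > 67, i.e. R_6(5) ≥ 68.

Largest n = 67; hence R_6(5) > 67.


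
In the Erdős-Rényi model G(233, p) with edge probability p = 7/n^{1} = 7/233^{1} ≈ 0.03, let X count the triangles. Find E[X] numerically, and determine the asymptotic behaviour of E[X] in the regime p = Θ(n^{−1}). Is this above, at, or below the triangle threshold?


Number of potential triangles: C(233, 3) = 2081156.
Each occurs with probability p³ ≈ (0.03)³ ≈ 2.71160e-05.
By linearity: E[X] = C(233, 3)·p³ ≈ 2081156 · 2.71160e-05 ≈ 56.433.
Here α = 1, so p = 7/n is exactly at the triangle threshold p ~ 1/n. Asymptotically E[X] → c³/6 = 7³/6 = 343/6 ≈ 57.167, a bounded constant. In this regime the triangle count is asymptotically Poisson(c³/6).

E[X] ≈ 56.433; in regime p = Θ(1/n^{1}) E[X] stays bounded (at the triangle threshold p ~ 1/n).


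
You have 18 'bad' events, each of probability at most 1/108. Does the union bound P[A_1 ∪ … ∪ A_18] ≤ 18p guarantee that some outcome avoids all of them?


Union bound: P[∪_{i=1}^{18} A_i] ≤ Σ_i P[A_i] ≤ 18·p = 18·(1/108) = 1/6.
Numerically: 1/6 ≈ 0.166667.
Is 1/6 < 1? YES.
Since P[∪ A_i] ≤ 1/6 < 1, the complement has P[∩ A_i^c] ≥ 1 − 1/6 = 5/6 > 0, so some outcome avoids every A_i.

18·p = 1/6 ≈ 0.166667; existence CERTIFIED by the union bound.


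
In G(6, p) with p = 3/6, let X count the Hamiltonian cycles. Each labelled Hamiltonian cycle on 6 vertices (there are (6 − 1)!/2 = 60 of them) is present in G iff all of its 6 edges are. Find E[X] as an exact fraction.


K_6 has (6 − 1)!/2 = 60 labelled Hamiltonian cycles.
For each such Hamiltonian cycle H, let X_H = 1 if all 6 edges of H are present in G. Then P[X_H = 1] = p^{6} = (1/2)^{6} = 1/64.
Summing the indicators: E[X] = Σ_H E[X_H] = 60 · p^{6} = 60 · 1/64 = 15/16.
Numerically: E[X] ≈ 0.9375.

E[X] = 60 · (1/2)^{6} = 15/16 ≈ 0.9375.


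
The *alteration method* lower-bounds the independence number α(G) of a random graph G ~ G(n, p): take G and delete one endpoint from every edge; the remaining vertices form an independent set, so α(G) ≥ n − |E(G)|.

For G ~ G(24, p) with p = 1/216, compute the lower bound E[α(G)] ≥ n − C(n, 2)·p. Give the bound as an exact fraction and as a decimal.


E[|E(G)|] = C(24, 2)·p = 276 · (1/216) = 23/18.
E[α(G)] ≥ n − E[|E(G)|] = 24 − 23/18 = 409/18.
Numerically: ≈ 22.722222.
(This is only a lower bound; the true E[α(G)] may be larger.)

E[α(G)] ≥ 409/18 ≈ 22.722222.


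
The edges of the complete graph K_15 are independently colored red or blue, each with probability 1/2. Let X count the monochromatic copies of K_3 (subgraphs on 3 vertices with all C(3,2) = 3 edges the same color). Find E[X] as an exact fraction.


Let X = Σ_S X_S over the C(15, 3) = 455 subsets S of size 3, where X_S = 1 if the K_3 on S is monochromatic.
For a fixed S, the K_3 on S has C(3, 2) = 3 edges. P[all 3 edges red] = (1/2)^3, and likewise for blue, so P[monochromatic] = 2·(1/2)^3 = 2^{1 − 3} = 1/4.
Summing: E[X] = C(15, 3) · 2^{1 − 3} = 455 · 1/4 = 455/4.
Numerically: E[X] ≈ 113.75000.

E[X] = C(15,3)·2^(1−C(3,2)) = 455/4 ≈ 113.75000.


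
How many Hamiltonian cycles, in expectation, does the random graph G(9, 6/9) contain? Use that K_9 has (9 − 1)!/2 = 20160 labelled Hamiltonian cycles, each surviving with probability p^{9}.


K_9 has (9 − 1)!/2 = 20160 labelled Hamiltonian cycles.
For each such Hamiltonian cycle H, let X_H = 1 if all 9 edges of H are present in G. Then P[X_H = 1] = p^{9} = (2/3)^{9} = 512/19683.
By linearity: E[X] = Σ_H E[X_H] = 20160 · p^{9} = 20160 · 512/19683 = 1146880/2187.
Numerically: E[X] ≈ 524.

E[X] = 20160 · (2/3)^{9} = 1146880/2187 ≈ 524.
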